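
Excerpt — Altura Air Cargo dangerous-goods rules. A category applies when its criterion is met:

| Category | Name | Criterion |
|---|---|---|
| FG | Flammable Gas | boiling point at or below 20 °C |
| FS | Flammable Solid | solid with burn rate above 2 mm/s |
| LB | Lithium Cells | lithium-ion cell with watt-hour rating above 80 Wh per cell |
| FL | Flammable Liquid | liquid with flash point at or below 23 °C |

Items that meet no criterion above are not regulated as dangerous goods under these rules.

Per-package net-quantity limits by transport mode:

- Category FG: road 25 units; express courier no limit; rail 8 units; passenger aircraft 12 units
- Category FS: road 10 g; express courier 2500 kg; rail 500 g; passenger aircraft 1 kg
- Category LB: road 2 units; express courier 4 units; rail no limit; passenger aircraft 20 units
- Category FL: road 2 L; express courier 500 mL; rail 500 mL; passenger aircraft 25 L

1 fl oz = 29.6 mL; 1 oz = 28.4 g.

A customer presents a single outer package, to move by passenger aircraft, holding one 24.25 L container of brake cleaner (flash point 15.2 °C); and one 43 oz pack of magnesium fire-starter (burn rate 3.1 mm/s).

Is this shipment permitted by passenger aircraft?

The brake cleaner has flash point 15.2 °C, which is ≤ 23 °C, so it is Category FL (Flammable Liquid).
With burn rate 3.1 mm/s (> 2 mm/s), the magnesium fire-starter falls in Category FS.
Category FS quantity: one 43 oz pack = 1221.2 g.
That exceeds the Category FS passenger aircraft limit of 1 kg.
Category FL quantity: 24.25 L.
24.25 L ≤ 25 L (passenger aircraft limit, Category FL) — within limit.

No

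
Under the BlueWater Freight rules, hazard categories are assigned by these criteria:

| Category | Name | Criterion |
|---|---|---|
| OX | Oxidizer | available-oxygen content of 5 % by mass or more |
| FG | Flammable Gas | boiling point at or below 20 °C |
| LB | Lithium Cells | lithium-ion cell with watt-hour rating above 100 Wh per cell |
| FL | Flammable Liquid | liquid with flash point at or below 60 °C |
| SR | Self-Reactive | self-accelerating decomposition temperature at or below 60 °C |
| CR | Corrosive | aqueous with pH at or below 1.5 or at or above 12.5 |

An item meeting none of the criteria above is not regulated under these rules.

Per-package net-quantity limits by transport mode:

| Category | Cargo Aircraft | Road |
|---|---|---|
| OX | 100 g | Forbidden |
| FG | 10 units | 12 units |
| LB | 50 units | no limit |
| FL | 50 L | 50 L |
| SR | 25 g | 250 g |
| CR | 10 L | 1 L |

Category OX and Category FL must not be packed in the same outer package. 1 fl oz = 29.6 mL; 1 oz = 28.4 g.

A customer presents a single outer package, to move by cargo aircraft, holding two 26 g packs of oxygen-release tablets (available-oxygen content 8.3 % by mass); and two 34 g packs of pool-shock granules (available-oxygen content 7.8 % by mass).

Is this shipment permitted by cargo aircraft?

With available-oxygen content 8.3 % by mass (≥ 5 % by mass), the oxygen-release tablets fall in Category OX.
Available-oxygen content 7.8 % by mass meets the Category OX criterion (Oxidizer), so the pool-shock granules are Category OX.
Total Category OX: (two 26 g packs = 52 g) + (two 34 g packs = 68 g) = 120 g.
That exceeds the Category OX cargo aircraft limit of 100 g.

No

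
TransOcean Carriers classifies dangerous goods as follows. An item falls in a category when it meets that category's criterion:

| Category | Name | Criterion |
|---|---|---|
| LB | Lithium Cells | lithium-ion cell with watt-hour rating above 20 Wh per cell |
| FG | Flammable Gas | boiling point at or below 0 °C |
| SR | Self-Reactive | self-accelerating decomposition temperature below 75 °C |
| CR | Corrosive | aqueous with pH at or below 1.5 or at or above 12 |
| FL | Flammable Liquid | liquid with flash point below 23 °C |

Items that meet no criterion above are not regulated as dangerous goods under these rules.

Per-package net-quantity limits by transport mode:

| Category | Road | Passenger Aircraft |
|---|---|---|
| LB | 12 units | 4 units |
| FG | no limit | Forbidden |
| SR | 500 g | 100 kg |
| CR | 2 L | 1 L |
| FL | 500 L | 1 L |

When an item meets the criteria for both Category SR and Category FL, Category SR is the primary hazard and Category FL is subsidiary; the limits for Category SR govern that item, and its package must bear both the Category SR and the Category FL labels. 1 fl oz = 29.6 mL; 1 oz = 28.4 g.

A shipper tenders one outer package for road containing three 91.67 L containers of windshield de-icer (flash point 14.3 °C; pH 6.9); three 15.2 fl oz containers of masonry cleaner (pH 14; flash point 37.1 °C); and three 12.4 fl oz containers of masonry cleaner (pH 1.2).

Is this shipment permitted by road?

Windshield de-icer: flash point 14.3 °C < 23 °C → Category FL (Flammable Liquid).
With pH 14 (≥ 12), the masonry cleaner falls in Category CR.
pH 1.2 meets the Category CR criterion (Corrosive), so the masonry cleaner is Category CR.
Total Category CR: (three 15.2 fl oz containers = 1349.76 mL) + (three 12.4 fl oz containers = 1101.12 mL) = 2450.88 mL.
2450.88 mL exceeds the road limit of 2 L for Category CR.
Category FL quantity: three 91.67 L containers = 275.01 L.
275.01 L is within the road limit of 500 L for Category FL.

No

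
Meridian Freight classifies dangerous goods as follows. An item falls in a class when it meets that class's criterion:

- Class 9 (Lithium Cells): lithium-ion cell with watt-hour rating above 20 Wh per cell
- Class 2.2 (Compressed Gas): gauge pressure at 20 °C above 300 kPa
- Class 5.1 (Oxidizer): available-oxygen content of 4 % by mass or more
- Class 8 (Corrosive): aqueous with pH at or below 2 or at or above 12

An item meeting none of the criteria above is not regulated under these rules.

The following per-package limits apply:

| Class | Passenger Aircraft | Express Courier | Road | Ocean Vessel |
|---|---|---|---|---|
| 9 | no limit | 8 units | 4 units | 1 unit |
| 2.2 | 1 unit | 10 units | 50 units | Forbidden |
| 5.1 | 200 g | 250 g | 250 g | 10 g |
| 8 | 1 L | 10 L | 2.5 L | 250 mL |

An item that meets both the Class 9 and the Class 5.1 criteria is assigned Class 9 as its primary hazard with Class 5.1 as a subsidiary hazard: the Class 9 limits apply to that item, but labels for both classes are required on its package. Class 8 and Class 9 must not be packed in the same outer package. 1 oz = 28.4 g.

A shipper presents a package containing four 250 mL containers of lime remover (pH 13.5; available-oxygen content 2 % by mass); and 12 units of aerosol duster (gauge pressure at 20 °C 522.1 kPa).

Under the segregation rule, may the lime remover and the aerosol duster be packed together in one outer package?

pH 13.5 meets the Class 8 criterion (Corrosive), so the lime remover is Class 8.
The aerosol duster has gauge pressure at 20 °C 522.1 kPa, which is > 300 kPa, so it is Class 2.2 (Compressed Gas).
No segregation rule bars Class 8 with Class 2.2.

Yes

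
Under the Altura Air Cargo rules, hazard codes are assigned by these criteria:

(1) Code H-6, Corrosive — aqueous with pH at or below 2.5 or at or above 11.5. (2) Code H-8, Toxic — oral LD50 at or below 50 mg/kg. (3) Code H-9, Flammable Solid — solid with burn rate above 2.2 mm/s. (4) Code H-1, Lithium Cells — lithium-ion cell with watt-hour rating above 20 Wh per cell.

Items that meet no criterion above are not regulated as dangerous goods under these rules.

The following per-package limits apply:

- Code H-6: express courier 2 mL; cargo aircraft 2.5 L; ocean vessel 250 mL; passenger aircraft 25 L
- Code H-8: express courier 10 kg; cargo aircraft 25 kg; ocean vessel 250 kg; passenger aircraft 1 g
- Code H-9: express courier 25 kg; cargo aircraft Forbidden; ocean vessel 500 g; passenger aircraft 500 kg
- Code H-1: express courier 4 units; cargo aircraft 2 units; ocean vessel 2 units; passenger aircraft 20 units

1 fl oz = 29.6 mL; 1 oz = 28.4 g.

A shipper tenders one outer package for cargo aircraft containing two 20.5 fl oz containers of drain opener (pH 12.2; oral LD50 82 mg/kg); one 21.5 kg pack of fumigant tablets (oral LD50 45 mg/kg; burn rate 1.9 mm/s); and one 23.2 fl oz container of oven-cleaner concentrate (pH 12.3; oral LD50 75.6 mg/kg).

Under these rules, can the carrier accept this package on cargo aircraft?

pH 12.2 meets the Code H-6 criterion (Corrosive), so the drain opener is Code H-6.
With oral LD50 45 mg/kg (≤ 50 mg/kg), the fumigant tablets fall in Code H-8.
With pH 12.3 (≥ 11.5), the oven-cleaner concentrate falls in Code H-6.
Code H-6 net quantity: (two 20.5 fl oz containers = 1213.6 mL) + (one 23.2 fl oz container = 686.72 mL) = 1900.32 mL.
1900.32 mL is within the cargo aircraft limit of 2.5 L for Code H-6.
Code H-8 quantity: 21.5 kg.
21.5 kg is within the cargo aircraft limit of 25 kg for Code H-8.
Every hazard code is within its cargo aircraft limit and no segregation rule is violated.

Yes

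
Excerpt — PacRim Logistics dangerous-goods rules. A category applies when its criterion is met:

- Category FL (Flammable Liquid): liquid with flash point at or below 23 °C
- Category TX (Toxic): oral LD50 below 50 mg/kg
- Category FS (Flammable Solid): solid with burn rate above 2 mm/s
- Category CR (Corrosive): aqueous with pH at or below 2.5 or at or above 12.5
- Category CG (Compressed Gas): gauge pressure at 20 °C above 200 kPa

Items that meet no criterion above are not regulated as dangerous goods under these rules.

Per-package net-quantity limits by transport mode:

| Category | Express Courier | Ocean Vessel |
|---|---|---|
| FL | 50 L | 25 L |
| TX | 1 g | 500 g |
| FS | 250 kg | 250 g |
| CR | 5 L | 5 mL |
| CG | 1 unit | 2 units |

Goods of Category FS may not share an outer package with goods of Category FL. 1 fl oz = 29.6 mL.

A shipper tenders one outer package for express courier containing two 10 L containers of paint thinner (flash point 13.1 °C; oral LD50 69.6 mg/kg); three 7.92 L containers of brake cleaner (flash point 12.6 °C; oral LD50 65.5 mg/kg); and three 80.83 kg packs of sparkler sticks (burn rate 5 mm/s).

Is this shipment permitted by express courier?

No

Flash point 13.1 °C meets the Category FL criterion (Flammable Liquid), so the paint thinner is Category FL.
Flash point 12.6 °C meets the Category FL criterion (Flammable Liquid), so the brake cleaner is Category FL.
With burn rate 5 mm/s (> 2 mm/s), the sparkler sticks fall in Category FS.
Category FS quantity: three 80.83 kg packs = 242.49 kg.
242.49 kg ≤ 250 kg (express courier limit, Category FS) — within limit.
Category FL net quantity: (two 10 L containers = 20 L) + (three 7.92 L containers = 23.76 L) = 43.76 L.
43.76 L is within the express courier limit of 50 L for Category FL.
Category FS and Category FL may not share an outer package.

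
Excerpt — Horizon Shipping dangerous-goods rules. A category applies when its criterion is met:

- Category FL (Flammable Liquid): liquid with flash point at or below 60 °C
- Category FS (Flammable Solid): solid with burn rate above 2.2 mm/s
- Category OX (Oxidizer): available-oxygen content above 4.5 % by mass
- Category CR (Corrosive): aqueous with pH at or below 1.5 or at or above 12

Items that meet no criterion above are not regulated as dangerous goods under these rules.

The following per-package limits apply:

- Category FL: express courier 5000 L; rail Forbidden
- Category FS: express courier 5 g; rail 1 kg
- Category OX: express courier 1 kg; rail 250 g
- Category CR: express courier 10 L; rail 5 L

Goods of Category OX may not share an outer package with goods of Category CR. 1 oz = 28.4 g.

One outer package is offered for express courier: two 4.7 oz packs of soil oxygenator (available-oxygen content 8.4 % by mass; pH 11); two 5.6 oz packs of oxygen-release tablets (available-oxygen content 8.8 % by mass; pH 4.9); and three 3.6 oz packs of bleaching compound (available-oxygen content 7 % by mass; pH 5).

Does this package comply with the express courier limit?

Available-oxygen content 8.4 % by mass meets the Category OX criterion (Oxidizer), so the soil oxygenator is Category OX.
With available-oxygen content 8.8 % by mass (> 4.5 % by mass), the oxygen-release tablets fall in Category OX.
Bleaching compound: available-oxygen content 7 % by mass > 4.5 % by mass → Category OX (Oxidizer).
Total Category OX: (two 4.7 oz packs = 266.96 g) + (two 5.6 oz packs = 318.08 g) + (three 3.6 oz packs = 306.72 g) = 891.76 g.
891.76 g is within the express courier limit of 1 kg for Category OX.

Yes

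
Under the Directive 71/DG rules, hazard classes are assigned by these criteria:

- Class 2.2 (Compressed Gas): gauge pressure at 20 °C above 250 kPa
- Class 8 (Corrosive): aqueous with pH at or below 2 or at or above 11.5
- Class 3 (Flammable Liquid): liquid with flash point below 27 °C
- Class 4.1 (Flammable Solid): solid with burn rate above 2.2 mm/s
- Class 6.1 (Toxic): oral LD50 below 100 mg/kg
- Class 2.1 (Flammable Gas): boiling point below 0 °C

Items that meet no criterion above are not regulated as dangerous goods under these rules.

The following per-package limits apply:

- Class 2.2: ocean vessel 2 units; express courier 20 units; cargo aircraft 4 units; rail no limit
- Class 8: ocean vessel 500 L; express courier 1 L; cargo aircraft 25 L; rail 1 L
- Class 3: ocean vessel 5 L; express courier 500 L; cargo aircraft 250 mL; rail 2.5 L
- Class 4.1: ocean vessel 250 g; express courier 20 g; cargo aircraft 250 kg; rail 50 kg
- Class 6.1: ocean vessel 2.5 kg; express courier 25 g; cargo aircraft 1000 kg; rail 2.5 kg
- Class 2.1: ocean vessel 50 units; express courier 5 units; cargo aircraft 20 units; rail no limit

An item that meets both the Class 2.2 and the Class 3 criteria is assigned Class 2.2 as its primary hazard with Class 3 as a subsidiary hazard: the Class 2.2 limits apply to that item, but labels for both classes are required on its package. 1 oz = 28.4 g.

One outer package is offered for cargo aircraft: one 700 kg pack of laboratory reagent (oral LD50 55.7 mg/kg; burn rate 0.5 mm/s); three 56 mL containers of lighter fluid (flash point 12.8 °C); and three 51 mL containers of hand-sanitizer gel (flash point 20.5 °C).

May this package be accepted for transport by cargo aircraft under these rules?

No

Laboratory reagent: oral LD50 55.7 mg/kg < 100 mg/kg → Class 6.1 (Toxic).
With flash point 12.8 °C (< 27 °C), the lighter fluid falls in Class 3.
Hand-sanitizer gel: flash point 20.5 °C < 27 °C → Class 3 (Flammable Liquid).
Total Class 3: (three 56 mL containers = 168 mL) + (three 51 mL containers = 153 mL) = 321 mL.
That exceeds the Class 3 cargo aircraft limit of 250 mL.
Class 6.1 quantity: 700 kg.
700 kg is within the cargo aircraft limit of 1000 kg for Class 6.1.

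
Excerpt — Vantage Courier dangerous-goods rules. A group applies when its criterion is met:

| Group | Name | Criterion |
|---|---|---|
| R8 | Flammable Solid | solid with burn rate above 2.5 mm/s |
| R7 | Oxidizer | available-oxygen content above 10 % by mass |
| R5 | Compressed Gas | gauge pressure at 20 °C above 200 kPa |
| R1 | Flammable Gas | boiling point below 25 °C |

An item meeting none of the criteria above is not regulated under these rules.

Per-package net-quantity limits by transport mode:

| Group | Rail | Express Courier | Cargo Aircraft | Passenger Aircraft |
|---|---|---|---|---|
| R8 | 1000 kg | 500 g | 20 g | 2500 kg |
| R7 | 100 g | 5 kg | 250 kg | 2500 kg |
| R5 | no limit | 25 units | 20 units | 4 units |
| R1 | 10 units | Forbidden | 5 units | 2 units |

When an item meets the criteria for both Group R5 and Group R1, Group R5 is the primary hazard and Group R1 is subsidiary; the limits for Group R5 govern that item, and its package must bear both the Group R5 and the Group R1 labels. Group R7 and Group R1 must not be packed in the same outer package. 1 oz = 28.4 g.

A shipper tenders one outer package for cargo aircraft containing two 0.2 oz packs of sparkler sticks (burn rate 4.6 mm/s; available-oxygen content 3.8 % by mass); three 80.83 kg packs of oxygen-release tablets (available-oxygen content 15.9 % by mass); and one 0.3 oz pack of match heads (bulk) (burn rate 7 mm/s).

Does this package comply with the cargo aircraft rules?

Yes

Burn rate 4.6 mm/s meets the Group R8 criterion (Flammable Solid), so the sparkler sticks are Group R8.
Oxygen-release tablets: available-oxygen content 15.9 % by mass > 10 % by mass → Group R7 (Oxidizer).
With burn rate 7 mm/s (> 2.5 mm/s), the match heads (bulk) fall in Group R8.
Group R7 quantity: three 80.83 kg packs = 242.49 kg.
That is within the Group R7 cargo aircraft limit of 250 kg.
Group R8 net quantity: (two 0.2 oz packs = 11.36 g) + (one 0.3 oz pack = 8.52 g) = 19.88 g.
19.88 g is within the cargo aircraft limit of 20 g for Group R8.
The segregation rule (Group R7 with Group R1) does not apply to Group R7 with Group R8.
Every hazard group is within its cargo aircraft limit and no segregation rule is violated.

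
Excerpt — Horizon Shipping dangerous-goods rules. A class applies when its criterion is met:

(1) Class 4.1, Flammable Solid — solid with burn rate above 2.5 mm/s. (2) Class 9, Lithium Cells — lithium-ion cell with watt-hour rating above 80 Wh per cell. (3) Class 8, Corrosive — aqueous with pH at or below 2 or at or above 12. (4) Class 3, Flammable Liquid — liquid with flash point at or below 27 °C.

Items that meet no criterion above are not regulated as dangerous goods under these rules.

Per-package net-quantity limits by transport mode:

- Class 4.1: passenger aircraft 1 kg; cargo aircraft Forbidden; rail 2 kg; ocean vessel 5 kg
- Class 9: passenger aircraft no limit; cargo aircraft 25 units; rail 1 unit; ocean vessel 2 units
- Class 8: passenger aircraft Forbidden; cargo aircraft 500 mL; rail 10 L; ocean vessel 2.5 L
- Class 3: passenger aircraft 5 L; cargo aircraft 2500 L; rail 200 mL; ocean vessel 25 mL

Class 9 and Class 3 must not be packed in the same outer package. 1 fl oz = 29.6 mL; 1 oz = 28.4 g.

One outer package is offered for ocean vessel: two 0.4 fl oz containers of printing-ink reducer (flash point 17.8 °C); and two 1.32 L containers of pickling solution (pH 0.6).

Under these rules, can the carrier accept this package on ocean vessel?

Flash point 17.8 °C meets the Class 3 criterion (Flammable Liquid), so the printing-ink reducer is Class 3.
pH 0.6 meets the Class 8 criterion (Corrosive), so the pickling solution is Class 8.
Class 8 quantity: two 1.32 L containers = 2.64 L.
That exceeds the Class 8 ocean vessel limit of 2.5 L.
Class 3 quantity: two 0.4 fl oz containers = 23.68 mL.
23.68 mL is within the ocean vessel limit of 25 mL for Class 3.
The segregation rule (Class 9 with Class 3) does not apply to Class 8 with Class 3.

No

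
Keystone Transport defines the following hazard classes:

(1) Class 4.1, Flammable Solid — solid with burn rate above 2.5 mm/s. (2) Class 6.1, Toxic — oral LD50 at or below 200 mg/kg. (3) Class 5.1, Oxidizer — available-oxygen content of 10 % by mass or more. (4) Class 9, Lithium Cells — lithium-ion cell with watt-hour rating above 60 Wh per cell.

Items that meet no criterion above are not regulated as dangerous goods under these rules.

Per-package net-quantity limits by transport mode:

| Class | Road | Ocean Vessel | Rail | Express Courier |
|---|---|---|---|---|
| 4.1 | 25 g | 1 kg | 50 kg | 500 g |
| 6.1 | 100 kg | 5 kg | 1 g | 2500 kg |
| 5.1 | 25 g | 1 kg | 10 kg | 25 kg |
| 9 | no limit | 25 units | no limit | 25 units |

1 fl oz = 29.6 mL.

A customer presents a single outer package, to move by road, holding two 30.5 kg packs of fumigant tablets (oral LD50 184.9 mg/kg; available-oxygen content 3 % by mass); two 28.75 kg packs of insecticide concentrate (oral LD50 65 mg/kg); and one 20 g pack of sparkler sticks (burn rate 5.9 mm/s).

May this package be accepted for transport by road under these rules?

No

Fumigant tablets: oral LD50 184.9 mg/kg ≤ 200 mg/kg → Class 6.1 (Toxic).
With oral LD50 65 mg/kg (≤ 200 mg/kg), the insecticide concentrate falls in Class 6.1.
Sparkler sticks: burn rate 5.9 mm/s > 2.5 mm/s → Class 4.1 (Flammable Solid).
Total Class 6.1: (two 30.5 kg packs = 61 kg) + (two 28.75 kg packs = 57.5 kg) = 118.5 kg.
118.5 kg > 100 kg (road limit, Class 6.1) — over the limit.
Class 4.1 quantity: 20 g.
20 g ≤ 25 g (road limit, Class 4.1) — within limit.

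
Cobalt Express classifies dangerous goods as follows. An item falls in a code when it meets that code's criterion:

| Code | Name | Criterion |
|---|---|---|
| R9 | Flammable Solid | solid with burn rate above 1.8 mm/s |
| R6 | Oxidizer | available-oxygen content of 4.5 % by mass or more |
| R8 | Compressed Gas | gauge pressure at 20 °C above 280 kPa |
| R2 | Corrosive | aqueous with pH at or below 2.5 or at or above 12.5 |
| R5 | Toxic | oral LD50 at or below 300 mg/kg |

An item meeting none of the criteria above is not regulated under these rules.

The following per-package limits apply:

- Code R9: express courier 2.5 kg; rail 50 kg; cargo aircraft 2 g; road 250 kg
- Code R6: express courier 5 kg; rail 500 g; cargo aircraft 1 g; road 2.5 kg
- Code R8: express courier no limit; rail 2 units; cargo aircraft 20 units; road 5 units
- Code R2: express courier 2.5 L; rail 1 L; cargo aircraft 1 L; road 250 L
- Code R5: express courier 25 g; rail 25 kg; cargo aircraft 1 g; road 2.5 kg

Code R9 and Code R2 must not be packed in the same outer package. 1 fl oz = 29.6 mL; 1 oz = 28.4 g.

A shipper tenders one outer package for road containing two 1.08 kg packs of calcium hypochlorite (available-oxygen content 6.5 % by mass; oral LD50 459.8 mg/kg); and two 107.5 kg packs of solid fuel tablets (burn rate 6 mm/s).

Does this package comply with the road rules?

Available-oxygen content 6.5 % by mass meets the Code R6 criterion (Oxidizer), so the calcium hypochlorite is Code R6.
Burn rate 6 mm/s meets the Code R9 criterion (Flammable Solid), so the solid fuel tablets are Code R9.
Code R9 quantity: two 107.5 kg packs = 215 kg.
215 kg is within the road limit of 250 kg for Code R9.
Code R6 quantity: two 1.08 kg packs = 2.16 kg.
2.16 kg ≤ 2.5 kg (road limit, Code R6) — within limit.
The segregation rule (Code R9 with Code R2) does not apply to Code R9 with Code R6.
Every hazard code is within its road limit and no segregation rule is violated.

Yes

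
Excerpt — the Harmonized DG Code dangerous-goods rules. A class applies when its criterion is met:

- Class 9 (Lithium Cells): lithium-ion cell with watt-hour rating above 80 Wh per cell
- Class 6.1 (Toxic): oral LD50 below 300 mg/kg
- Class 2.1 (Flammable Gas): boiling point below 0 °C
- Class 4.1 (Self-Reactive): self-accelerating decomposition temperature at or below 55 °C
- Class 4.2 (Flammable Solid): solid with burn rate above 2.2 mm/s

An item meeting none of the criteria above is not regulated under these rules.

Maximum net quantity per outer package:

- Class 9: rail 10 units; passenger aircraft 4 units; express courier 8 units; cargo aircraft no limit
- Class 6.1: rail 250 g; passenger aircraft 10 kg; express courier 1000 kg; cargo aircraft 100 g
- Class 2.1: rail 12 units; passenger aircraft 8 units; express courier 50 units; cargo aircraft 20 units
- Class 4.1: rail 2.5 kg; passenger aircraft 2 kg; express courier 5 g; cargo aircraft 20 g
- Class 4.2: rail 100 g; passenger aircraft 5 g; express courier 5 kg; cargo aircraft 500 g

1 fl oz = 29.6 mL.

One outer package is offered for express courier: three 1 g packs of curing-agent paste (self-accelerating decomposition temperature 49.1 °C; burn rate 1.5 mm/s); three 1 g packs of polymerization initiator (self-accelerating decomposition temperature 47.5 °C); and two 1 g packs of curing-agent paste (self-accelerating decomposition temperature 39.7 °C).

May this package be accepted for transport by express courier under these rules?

Self-accelerating decomposition temperature 49.1 °C meets the Class 4.1 criterion (Self-Reactive), so the curing-agent paste is Class 4.1.
Polymerization initiator: self-accelerating decomposition temperature 47.5 °C ≤ 55 °C → Class 4.1 (Self-Reactive).
Self-accelerating decomposition temperature 39.7 °C meets the Class 4.1 criterion (Self-Reactive), so the curing-agent paste is Class 4.1.
Total Class 4.1: (three 1 g packs = 3 g) + (three 1 g packs = 3 g) + (two 1 g packs = 2 g) = 8 g.
8 g exceeds the express courier limit of 5 g for Class 4.1.

No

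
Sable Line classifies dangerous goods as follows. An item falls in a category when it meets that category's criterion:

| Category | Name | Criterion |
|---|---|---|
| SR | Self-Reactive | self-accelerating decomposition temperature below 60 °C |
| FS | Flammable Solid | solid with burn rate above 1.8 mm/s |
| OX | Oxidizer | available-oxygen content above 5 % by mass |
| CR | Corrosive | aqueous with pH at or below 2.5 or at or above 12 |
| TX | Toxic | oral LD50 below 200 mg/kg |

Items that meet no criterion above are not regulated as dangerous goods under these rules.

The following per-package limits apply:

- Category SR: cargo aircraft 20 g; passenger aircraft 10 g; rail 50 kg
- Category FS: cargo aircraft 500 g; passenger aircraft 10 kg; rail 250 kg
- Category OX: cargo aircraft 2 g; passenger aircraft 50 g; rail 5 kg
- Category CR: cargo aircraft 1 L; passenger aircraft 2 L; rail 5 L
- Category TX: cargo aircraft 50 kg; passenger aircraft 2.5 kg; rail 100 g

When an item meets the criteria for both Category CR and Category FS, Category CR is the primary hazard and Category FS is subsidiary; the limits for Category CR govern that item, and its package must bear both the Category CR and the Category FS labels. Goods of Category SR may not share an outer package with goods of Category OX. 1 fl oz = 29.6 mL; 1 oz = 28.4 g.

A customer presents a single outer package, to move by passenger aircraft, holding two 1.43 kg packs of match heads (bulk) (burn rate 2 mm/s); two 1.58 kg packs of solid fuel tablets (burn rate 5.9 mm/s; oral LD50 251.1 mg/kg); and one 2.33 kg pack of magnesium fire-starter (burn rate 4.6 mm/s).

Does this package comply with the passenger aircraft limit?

Yes

With burn rate 2 mm/s (> 1.8 mm/s), the match heads (bulk) fall in Category FS.
Solid fuel tablets: burn rate 5.9 mm/s > 1.8 mm/s → Category FS (Flammable Solid).
The magnesium fire-starter has burn rate 4.6 mm/s, which is > 1.8 mm/s, so it is Category FS (Flammable Solid).
Category FS net quantity: (two 1.43 kg packs = 2.86 kg) + (two 1.58 kg packs = 3.16 kg) + 2.33 kg = 8.35 kg.
8.35 kg is within the passenger aircraft limit of 10 kg for Category FS.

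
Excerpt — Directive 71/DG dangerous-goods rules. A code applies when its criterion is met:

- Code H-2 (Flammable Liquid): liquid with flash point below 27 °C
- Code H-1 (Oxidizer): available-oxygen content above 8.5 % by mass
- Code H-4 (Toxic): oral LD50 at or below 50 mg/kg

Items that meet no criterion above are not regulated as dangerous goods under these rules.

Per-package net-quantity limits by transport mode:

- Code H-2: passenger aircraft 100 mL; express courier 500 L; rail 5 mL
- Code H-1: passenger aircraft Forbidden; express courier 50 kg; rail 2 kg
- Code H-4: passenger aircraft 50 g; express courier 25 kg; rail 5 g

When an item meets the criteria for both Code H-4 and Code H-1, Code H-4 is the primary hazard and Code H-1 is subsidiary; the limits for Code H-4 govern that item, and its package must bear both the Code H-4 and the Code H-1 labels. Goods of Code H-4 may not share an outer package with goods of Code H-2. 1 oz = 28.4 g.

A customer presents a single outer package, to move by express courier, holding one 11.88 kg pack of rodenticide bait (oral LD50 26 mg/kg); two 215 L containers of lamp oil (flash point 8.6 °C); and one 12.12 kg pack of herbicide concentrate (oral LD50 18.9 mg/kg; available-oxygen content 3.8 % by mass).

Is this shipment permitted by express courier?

No

The rodenticide bait has oral LD50 26 mg/kg, which is ≤ 50 mg/kg, so it is Code H-4 (Toxic).
With flash point 8.6 °C (< 27 °C), the lamp oil falls in Code H-2.
With oral LD50 18.9 mg/kg (≤ 50 mg/kg), the herbicide concentrate falls in Code H-4.
Code H-4 net quantity: 11.88 kg + 12.12 kg = 24 kg.
24 kg is within the express courier limit of 25 kg for Code H-4.
Code H-2 quantity: two 215 L containers = 430 L.
430 L is within the express courier limit of 500 L for Code H-2.
Code H-4 and Code H-2 may not share an outer package.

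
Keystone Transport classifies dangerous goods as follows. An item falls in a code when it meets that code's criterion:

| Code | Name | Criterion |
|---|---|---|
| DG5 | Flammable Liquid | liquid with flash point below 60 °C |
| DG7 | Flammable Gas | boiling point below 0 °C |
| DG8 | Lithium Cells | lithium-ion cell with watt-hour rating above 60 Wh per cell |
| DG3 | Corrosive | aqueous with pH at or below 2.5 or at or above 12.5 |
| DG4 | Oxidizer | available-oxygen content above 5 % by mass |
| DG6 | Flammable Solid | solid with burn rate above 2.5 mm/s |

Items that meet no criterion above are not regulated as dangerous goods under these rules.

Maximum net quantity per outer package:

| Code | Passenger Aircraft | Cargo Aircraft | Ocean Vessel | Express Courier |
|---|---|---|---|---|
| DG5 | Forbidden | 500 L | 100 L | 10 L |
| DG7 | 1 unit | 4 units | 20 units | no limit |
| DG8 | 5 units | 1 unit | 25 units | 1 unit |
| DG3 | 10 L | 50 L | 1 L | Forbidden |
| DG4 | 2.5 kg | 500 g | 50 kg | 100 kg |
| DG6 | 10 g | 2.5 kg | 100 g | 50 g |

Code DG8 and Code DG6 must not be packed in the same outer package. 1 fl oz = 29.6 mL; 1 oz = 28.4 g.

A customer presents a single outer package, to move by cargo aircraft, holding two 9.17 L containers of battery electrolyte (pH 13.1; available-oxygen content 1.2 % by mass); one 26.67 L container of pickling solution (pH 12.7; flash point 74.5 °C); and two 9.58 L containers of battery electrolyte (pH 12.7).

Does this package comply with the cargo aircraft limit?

With pH 13.1 (≥ 12.5), the battery electrolyte falls in Code DG3.
pH 12.7 meets the Code DG3 criterion (Corrosive), so the pickling solution is Code DG3.
The battery electrolyte has pH 12.7, which is ≥ 12.5, so it is Code DG3 (Corrosive).
Total Code DG3: (two 9.17 L containers = 18.34 L) + 26.67 L + (two 9.58 L containers = 19.16 L) = 64.17 L.
64.17 L > 50 L (cargo aircraft limit, Code DG3) — over the limit.

No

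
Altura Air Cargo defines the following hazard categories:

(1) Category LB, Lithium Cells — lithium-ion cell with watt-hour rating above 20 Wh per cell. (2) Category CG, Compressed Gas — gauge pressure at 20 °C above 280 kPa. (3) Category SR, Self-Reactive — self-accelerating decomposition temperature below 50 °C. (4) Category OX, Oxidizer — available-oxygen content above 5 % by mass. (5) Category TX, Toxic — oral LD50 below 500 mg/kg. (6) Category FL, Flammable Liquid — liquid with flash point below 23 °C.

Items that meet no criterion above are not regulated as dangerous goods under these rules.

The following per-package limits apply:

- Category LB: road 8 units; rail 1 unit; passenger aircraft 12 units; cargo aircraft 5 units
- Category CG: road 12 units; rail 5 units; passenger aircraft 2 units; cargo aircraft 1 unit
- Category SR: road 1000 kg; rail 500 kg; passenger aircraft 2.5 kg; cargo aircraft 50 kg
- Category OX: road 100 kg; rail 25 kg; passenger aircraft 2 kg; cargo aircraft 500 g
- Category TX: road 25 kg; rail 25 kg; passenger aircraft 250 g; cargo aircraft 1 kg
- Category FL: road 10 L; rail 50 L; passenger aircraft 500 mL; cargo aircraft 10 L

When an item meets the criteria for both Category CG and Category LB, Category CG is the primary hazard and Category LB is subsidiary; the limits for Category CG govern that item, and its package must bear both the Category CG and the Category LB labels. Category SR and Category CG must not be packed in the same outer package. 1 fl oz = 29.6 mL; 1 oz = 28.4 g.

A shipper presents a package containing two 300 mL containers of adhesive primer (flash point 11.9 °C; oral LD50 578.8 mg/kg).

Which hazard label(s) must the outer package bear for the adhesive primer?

The adhesive primer has flash point 11.9 °C, which is < 23 °C, so it is Category FL (Flammable Liquid).
Only the Category FL label is required.

Category FL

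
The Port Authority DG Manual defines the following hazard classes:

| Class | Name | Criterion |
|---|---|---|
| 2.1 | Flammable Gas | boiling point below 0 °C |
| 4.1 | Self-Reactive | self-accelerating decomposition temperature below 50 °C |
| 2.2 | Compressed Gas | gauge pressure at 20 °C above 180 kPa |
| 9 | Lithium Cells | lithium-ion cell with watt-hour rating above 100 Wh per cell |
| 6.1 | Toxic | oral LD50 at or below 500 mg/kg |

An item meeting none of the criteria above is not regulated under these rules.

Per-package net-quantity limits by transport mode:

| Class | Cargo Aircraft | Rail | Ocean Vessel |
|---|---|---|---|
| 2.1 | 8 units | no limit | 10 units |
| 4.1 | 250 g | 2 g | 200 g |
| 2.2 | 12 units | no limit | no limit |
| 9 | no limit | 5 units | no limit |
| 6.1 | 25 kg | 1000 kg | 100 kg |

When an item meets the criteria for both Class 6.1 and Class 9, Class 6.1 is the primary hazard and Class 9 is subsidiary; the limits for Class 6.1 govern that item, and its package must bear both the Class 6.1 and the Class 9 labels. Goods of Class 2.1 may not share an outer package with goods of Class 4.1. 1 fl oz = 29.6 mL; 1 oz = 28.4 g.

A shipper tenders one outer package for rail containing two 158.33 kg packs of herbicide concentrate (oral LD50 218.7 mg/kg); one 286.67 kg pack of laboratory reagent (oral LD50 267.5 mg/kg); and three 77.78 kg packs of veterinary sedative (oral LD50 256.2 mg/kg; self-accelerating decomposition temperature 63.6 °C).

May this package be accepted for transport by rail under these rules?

Oral LD50 218.7 mg/kg meets the Class 6.1 criterion (Toxic), so the herbicide concentrate is Class 6.1.
Oral LD50 267.5 mg/kg meets the Class 6.1 criterion (Toxic), so the laboratory reagent is Class 6.1.
Veterinary sedative: oral LD50 256.2 mg/kg ≤ 500 mg/kg → Class 6.1 (Toxic).
Class 6.1 net quantity: (two 158.33 kg packs = 316.66 kg) + 286.67 kg + (three 77.78 kg packs = 233.34 kg) = 836.67 kg.
That is within the Class 6.1 rail limit of 1000 kg.

Yes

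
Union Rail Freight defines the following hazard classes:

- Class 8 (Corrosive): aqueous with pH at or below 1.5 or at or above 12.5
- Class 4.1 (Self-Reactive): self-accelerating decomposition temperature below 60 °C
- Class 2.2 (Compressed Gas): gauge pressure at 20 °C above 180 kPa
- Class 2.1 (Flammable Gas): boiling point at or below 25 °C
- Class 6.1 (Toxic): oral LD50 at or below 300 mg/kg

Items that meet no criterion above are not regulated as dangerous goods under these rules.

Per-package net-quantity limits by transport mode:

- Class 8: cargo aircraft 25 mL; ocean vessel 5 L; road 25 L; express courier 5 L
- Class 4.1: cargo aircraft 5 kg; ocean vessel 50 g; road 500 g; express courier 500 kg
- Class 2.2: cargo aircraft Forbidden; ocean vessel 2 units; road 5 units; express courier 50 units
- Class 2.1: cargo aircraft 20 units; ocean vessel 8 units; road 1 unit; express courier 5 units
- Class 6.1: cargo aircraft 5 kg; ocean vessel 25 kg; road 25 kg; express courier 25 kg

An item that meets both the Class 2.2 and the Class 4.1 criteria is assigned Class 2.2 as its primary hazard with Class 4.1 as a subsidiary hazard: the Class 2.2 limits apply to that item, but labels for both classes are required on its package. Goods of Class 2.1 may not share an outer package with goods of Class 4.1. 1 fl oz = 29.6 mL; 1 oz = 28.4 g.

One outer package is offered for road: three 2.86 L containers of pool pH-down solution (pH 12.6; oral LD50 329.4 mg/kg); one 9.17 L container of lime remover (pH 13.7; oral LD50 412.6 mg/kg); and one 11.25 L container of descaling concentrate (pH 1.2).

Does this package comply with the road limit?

Pool pH-down solution: pH 12.6 ≥ 12.5 → Class 8 (Corrosive).
With pH 13.7 (≥ 12.5), the lime remover falls in Class 8.
Descaling concentrate: pH 1.2 ≤ 1.5 → Class 8 (Corrosive).
Class 8 net quantity: (three 2.86 L containers = 8.58 L) + 9.17 L + 11.25 L = 29 L.
29 L > 25 L (road limit, Class 8) — over the limit.

No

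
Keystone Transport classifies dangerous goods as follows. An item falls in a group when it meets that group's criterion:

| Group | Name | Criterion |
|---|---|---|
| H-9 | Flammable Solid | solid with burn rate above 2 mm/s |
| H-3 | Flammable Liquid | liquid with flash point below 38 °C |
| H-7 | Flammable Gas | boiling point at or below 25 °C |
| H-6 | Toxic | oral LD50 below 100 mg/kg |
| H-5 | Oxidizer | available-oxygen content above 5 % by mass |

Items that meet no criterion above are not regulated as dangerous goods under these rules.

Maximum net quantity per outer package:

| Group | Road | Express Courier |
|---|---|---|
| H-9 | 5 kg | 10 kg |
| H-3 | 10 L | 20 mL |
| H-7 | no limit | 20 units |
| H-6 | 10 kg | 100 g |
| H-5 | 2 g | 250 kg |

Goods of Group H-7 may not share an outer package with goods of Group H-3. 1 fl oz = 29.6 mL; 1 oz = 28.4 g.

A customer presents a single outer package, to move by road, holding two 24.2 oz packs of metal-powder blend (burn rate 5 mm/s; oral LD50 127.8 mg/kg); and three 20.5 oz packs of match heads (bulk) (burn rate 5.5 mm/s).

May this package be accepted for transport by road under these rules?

The metal-powder blend has burn rate 5 mm/s, which is > 2 mm/s, so it is Group H-9 (Flammable Solid).
With burn rate 5.5 mm/s (> 2 mm/s), the match heads (bulk) fall in Group H-9.
Group H-9 net quantity: (two 24.2 oz packs = 1374.56 g) + (three 20.5 oz packs = 1746.6 g) = 3121.16 g.
3121.16 g ≤ 5 kg (road limit, Group H-9) — within limit.

Yes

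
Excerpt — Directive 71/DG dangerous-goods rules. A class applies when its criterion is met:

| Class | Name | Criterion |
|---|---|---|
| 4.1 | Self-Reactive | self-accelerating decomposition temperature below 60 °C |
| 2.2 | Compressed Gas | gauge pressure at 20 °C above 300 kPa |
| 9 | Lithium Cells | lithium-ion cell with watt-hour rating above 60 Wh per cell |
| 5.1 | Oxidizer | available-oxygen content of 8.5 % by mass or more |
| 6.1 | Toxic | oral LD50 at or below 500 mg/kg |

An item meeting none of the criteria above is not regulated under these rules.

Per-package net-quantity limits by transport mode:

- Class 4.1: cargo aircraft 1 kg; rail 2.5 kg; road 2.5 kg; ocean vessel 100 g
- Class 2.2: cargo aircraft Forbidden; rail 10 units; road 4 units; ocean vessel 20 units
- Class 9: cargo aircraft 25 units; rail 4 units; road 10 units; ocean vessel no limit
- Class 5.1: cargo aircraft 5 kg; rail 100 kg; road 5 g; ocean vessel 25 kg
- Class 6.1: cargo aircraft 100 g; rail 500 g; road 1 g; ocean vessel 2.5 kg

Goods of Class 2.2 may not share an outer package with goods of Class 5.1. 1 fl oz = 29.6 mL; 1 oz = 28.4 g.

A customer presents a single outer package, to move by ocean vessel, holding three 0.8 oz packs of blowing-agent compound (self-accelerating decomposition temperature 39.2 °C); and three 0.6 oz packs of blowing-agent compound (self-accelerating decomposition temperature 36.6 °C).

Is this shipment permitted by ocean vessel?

No

The blowing-agent compound has self-accelerating decomposition temperature 39.2 °C, which is < 60 °C, so it is Class 4.1 (Self-Reactive).
The blowing-agent compound has self-accelerating decomposition temperature 36.6 °C, which is < 60 °C, so it is Class 4.1 (Self-Reactive).
Total Class 4.1: (three 0.8 oz packs = 68.16 g) + (three 0.6 oz packs = 51.12 g) = 119.28 g.
119.28 g exceeds the ocean vessel limit of 100 g for Class 4.1.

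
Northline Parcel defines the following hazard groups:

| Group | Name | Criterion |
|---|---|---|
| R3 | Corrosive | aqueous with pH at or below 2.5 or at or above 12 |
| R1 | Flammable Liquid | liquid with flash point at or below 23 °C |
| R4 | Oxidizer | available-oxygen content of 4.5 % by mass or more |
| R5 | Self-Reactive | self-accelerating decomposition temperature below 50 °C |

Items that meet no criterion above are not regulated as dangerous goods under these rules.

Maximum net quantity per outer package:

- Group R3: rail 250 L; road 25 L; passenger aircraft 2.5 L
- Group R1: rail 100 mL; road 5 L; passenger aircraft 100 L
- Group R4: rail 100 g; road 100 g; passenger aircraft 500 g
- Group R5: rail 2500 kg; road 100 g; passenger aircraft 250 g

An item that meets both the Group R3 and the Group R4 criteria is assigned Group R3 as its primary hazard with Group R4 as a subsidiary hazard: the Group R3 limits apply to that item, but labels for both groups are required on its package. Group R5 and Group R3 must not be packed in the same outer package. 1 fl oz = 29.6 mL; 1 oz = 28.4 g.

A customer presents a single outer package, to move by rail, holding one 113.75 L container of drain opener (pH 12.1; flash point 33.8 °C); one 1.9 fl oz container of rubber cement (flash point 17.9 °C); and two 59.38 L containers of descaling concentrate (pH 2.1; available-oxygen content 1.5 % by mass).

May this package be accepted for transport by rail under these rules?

Yes

Drain opener: pH 12.1 ≥ 12 → Group R3 (Corrosive).
With flash point 17.9 °C (≤ 23 °C), the rubber cement falls in Group R1.
The descaling concentrate has pH 2.1, which is ≤ 2.5, so it is Group R3 (Corrosive).
Total Group R3: 113.75 L + (two 59.38 L containers = 118.76 L) = 232.51 L.
232.51 L is within the rail limit of 250 L for Group R3.
Group R1 quantity: one 1.9 fl oz container = 56.24 mL.
56.24 mL ≤ 100 mL (rail limit, Group R1) — within limit.
The segregation rule (Group R5 with Group R3) does not apply to Group R3 with Group R1.
Every hazard group is within its rail limit and no segregation rule is violated.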